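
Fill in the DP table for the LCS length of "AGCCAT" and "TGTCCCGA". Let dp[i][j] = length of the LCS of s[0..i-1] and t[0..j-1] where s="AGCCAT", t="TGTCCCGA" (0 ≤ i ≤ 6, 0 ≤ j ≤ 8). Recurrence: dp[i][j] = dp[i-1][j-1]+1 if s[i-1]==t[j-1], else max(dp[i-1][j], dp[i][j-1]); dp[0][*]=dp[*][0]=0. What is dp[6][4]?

   ''  T  G  T  C  C  C  G  A
''  0  0  0  0  0  0  0  0  0
 A  0  0  0  0  0  0  0  0  1
 G  0  0  1  1  1  1  1  1  1
 C  0  0  1  1  2  2  2  2  2
 C  0  0  1  1  2  3  3  3  3
 A  0  0  1  1  2  3  3  3  4
 T  0  1  1  2  2  3  3  3  4

2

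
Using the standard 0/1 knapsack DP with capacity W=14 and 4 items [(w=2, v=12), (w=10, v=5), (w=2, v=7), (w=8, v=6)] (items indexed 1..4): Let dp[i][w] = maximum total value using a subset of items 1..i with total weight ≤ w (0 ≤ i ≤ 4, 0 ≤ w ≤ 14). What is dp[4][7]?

i\w   0   1   2   3   4   5   6   7   8   9  10  11  12  13  14
  0   0   0   0   0   0   0   0   0   0   0   0   0   0   0   0
  1   0   0  12  12  12  12  12  12  12  12  12  12  12  12  12
  2   0   0  12  12  12  12  12  12  12  12  12  12  17  17  17
  3   0   0  12  12  19  19  19  19  19  19  19  19  19  19  24
  4   0   0  12  12  19  19  19  19  19  19  19  19  25  25  25

19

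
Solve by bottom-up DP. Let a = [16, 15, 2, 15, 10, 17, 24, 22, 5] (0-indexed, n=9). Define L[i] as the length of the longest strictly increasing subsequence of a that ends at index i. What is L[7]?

   i    0    1    2    3    4    5    6    7    8
a[i]   16   15    2   15   10   17   24   22    5
L[i]    1    1    1    2    2    3    4    4    2

4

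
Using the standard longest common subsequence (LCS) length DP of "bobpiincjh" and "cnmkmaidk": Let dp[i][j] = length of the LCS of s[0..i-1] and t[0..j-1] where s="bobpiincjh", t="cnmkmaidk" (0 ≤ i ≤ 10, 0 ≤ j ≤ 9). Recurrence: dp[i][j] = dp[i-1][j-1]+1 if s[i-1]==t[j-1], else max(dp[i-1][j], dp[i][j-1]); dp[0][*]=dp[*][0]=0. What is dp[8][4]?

1

   ''  c  n  m  k  m  a  i  d  k
''  0  0  0  0  0  0  0  0  0  0
 b  0  0  0  0  0  0  0  0  0  0
 o  0  0  0  0  0  0  0  0  0  0
 b  0  0  0  0  0  0  0  0  0  0
 p  0  0  0  0  0  0  0  0  0  0
 i  0  0  0  0  0  0  0  1  1  1
 i  0  0  0  0  0  0  0  1  1  1
 n  0  0  1  1  1  1  1  1  1  1
 c  0  1  1  1  1  1  1  1  1  1
 j  0  1  1  1  1  1  1  1  1  1
 h  0  1  1  1  1  1  1  1  1  1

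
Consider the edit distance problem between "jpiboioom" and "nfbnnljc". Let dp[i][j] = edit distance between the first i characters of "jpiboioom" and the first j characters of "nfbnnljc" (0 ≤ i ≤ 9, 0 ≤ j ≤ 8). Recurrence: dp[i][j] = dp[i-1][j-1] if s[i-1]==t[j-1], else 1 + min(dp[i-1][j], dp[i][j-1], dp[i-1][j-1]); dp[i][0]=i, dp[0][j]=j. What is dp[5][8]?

   ''  n  f  b  n  n  l  j  c
''  0  1  2  3  4  5  6  7  8
 j  1  1  2  3  4  5  6  6  7
 p  2  2  2  3  4  5  6  7  7
 i  3  3  3  3  4  5  6  7  8
 b  4  4  4  3  4  5  6  7  8
 o  5  5  5  4  4  5  6  7  8
 i  6  6  6  5  5  5  6  7  8
 o  7  7  7  6  6  6  6  7  8
 o  8  8  8  7  7  7  7  7  8
 m  9  9  9  8  8  8  8  8  8

8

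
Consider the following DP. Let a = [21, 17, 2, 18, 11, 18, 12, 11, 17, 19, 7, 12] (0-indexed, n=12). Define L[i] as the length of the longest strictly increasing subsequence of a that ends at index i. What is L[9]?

5

   i    0    1    2    3    4    5    6    7    8    9   10   11
a[i]   21   17    2   18   11   18   12   11   17   19    7   12
L[i]    1    1    1    2    2    3    3    2    4    5    2    3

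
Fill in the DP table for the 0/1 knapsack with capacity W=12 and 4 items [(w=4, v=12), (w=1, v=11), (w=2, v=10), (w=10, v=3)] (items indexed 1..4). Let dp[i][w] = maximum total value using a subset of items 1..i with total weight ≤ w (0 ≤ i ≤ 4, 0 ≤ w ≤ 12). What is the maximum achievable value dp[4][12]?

i\w   0   1   2   3   4   5   6   7   8   9  10  11  12
  0   0   0   0   0   0   0   0   0   0   0   0   0   0
  1   0   0   0   0  12  12  12  12  12  12  12  12  12
  2   0  11  11  11  12  23  23  23  23  23  23  23  23
  3   0  11  11  21  21  23  23  33  33  33  33  33  33
  4   0  11  11  21  21  23  23  33  33  33  33  33  33

33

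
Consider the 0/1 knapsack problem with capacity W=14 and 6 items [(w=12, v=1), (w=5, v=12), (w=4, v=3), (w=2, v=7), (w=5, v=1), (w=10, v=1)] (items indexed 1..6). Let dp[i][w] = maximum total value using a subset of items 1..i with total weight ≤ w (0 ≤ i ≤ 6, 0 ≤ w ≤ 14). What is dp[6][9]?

i\w   0   1   2   3   4   5   6   7   8   9  10  11  12  13  14
  0   0   0   0   0   0   0   0   0   0   0   0   0   0   0   0
  1   0   0   0   0   0   0   0   0   0   0   0   0   1   1   1
  2   0   0   0   0   0  12  12  12  12  12  12  12  12  12  12
  3   0   0   0   0   3  12  12  12  12  15  15  15  15  15  15
  4   0   0   7   7   7  12  12  19  19  19  19  22  22  22  22
  5   0   0   7   7   7  12  12  19  19  19  19  22  22  22  22
  6   0   0   7   7   7  12  12  19  19  19  19  22  22  22  22

19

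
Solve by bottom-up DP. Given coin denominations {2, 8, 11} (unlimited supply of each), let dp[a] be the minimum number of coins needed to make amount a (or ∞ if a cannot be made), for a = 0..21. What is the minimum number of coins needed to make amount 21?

3

 a  0  1  2  3  4  5  6  7  8  9 10 11 12 13 14 15 16 17 18 19 20 21
dp  0  -  1  -  2  -  3  -  1  -  2  1  3  2  4  3  2  4  3  2  4  3
(- denotes ∞ / unreachable)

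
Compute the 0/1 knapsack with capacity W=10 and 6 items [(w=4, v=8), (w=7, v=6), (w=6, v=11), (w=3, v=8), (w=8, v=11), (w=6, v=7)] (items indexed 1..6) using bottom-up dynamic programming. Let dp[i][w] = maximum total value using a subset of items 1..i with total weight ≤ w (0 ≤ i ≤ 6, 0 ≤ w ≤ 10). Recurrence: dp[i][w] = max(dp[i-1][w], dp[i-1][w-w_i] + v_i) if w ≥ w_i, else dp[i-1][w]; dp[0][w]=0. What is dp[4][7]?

i\w   0   1   2   3   4   5   6   7   8   9  10
  0   0   0   0   0   0   0   0   0   0   0   0
  1   0   0   0   0   8   8   8   8   8   8   8
  2   0   0   0   0   8   8   8   8   8   8   8
  3   0   0   0   0   8   8  11  11  11  11  19
  4   0   0   0   8   8   8  11  16  16  19  19
  5   0   0   0   8   8   8  11  16  16  19  19
  6   0   0   0   8   8   8  11  16  16  19  19

16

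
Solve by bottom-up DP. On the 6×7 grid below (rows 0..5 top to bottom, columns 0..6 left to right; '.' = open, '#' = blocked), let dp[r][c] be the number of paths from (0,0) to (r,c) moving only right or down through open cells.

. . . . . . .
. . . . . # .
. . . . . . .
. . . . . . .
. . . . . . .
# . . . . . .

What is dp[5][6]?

r\c   0   1   2   3   4   5   6
  0   1   1   1   1   1   1   1
  1   1   2   3   4   5   0   1
  2   1   3   6  10  15  15  16
  3   1   4  10  20  35  50  66
  4   1   5  15  35  70 120 186
  5   0   5  20  55 125 245 431

431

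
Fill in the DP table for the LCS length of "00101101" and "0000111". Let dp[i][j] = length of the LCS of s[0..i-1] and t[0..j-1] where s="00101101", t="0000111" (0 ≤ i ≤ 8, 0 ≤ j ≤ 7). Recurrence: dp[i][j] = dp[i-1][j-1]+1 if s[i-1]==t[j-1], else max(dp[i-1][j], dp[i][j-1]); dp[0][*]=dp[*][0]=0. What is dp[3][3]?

   ''  0  0  0  0  1  1  1
''  0  0  0  0  0  0  0  0
 0  0  1  1  1  1  1  1  1
 0  0  1  2  2  2  2  2  2
 1  0  1  2  2  2  3  3  3
 0  0  1  2  3  3  3  3  3
 1  0  1  2  3  3  4  4  4
 1  0  1  2  3  3  4  5  5
 0  0  1  2  3  4  4  5  5
 1  0  1  2  3  4  5  5  6

2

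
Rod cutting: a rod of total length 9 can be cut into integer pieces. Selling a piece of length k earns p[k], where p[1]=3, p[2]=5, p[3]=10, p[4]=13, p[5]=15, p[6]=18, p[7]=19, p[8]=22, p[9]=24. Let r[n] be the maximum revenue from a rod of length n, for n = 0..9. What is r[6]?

20

   n    0    1    2    3    4    5    6    7    8    9
r[n]    0    3    6   10   13   16   20   23   26   30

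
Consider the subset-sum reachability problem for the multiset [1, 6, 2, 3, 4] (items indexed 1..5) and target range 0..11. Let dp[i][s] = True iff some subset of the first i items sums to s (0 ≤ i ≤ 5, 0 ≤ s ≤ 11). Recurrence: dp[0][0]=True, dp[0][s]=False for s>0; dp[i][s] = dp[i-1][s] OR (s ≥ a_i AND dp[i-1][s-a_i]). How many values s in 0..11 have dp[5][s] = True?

i\s   0   1   2   3   4   5   6   7   8   9  10  11
  0   T   F   F   F   F   F   F   F   F   F   F   F
  1   T   T   F   F   F   F   F   F   F   F   F   F
  2   T   T   F   F   F   F   T   T   F   F   F   F
  3   T   T   T   T   F   F   T   T   T   T   F   F
  4   T   T   T   T   T   T   T   T   T   T   T   T
  5   T   T   T   T   T   T   T   T   T   T   T   T

12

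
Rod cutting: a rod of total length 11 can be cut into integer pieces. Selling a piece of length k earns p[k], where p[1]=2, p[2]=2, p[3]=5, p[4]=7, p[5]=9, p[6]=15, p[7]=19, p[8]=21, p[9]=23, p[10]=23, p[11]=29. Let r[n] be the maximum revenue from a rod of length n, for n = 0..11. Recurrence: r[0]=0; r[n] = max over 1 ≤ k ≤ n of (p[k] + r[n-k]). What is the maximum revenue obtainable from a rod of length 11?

29

   n    0    1    2    3    4    5    6    7    8    9   10   11
r[n]    0    2    4    6    8   10   15   19   21   23   25   29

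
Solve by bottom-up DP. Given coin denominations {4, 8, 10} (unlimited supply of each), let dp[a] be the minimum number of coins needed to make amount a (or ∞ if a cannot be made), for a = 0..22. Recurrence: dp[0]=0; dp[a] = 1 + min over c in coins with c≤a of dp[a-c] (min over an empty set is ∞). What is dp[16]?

 a  0  1  2  3  4  5  6  7  8  9 10 11 12 13 14 15 16 17 18 19 20 21 22
dp  0  -  -  -  1  -  -  -  1  -  1  -  2  -  2  -  2  -  2  -  2  -  3
(- denotes ∞ / unreachable)

2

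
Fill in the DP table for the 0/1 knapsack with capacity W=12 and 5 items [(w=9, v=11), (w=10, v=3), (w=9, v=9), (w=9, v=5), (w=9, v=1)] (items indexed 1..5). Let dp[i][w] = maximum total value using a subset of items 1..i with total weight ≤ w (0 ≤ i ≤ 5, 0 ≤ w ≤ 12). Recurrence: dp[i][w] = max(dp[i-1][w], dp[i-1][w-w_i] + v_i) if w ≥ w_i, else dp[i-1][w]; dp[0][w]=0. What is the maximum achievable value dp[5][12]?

11

i\w   0   1   2   3   4   5   6   7   8   9  10  11  12
  0   0   0   0   0   0   0   0   0   0   0   0   0   0
  1   0   0   0   0   0   0   0   0   0  11  11  11  11
  2   0   0   0   0   0   0   0   0   0  11  11  11  11
  3   0   0   0   0   0   0   0   0   0  11  11  11  11
  4   0   0   0   0   0   0   0   0   0  11  11  11  11
  5   0   0   0   0   0   0   0   0   0  11  11  11  11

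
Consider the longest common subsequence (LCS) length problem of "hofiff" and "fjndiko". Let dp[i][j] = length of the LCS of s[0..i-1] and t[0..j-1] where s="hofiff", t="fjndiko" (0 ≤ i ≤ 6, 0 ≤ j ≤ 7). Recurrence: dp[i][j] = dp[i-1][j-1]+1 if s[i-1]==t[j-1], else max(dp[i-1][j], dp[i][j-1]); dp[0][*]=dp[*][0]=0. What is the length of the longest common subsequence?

   ''  f  j  n  d  i  k  o
''  0  0  0  0  0  0  0  0
 h  0  0  0  0  0  0  0  0
 o  0  0  0  0  0  0  0  1
 f  0  1  1  1  1  1  1  1
 i  0  1  1  1  1  2  2  2
 f  0  1  1  1  1  2  2  2
 f  0  1  1  1  1  2  2  2

2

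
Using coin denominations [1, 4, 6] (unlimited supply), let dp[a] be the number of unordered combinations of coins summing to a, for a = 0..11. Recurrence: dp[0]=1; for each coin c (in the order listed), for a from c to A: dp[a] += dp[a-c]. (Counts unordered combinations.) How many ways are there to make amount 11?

5

after  coin     0     1     2     3     4     5     6     7     8     9    10    11
          1     1     1     1     1     1     1     1     1     1     1     1     1
          4     1     1     1     1     2     2     2     2     3     3     3     3
          6     1     1     1     1     2     2     3     3     4     4     5     5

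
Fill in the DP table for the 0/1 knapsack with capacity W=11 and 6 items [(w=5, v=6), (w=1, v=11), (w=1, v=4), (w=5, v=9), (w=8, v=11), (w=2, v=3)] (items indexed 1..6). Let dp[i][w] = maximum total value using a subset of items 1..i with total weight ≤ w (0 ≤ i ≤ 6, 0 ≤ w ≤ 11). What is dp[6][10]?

i\w   0   1   2   3   4   5   6   7   8   9  10  11
  0   0   0   0   0   0   0   0   0   0   0   0   0
  1   0   0   0   0   0   6   6   6   6   6   6   6
  2   0  11  11  11  11  11  17  17  17  17  17  17
  3   0  11  15  15  15  15  17  21  21  21  21  21
  4   0  11  15  15  15  15  20  24  24  24  24  26
  5   0  11  15  15  15  15  20  24  24  24  26  26
  6   0  11  15  15  18  18  20  24  24  27  27  27

27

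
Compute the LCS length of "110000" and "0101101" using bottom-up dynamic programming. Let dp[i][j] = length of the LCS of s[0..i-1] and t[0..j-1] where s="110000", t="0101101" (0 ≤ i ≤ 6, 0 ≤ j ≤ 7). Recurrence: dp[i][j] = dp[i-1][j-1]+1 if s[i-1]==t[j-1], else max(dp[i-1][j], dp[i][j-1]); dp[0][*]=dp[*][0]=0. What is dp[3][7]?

3

   ''  0  1  0  1  1  0  1
''  0  0  0  0  0  0  0  0
 1  0  0  1  1  1  1  1  1
 1  0  0  1  1  2  2  2  2
 0  0  1  1  2  2  2  3  3
 0  0  1  1  2  2  2  3  3
 0  0  1  1  2  2  2  3  3
 0  0  1  1  2  2  2  3  3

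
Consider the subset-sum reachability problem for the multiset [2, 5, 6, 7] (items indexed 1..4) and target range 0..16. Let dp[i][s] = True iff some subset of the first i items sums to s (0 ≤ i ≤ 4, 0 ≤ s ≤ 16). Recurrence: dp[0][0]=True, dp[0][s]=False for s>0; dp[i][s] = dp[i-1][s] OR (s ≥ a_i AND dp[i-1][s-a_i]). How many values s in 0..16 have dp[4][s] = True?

i\s   0   1   2   3   4   5   6   7   8   9  10  11  12  13  14  15  16
  0   T   F   F   F   F   F   F   F   F   F   F   F   F   F   F   F   F
  1   T   F   T   F   F   F   F   F   F   F   F   F   F   F   F   F   F
  2   T   F   T   F   F   T   F   T   F   F   F   F   F   F   F   F   F
  3   T   F   T   F   F   T   T   T   T   F   F   T   F   T   F   F   F
  4   T   F   T   F   F   T   T   T   T   T   F   T   T   T   T   T   F

12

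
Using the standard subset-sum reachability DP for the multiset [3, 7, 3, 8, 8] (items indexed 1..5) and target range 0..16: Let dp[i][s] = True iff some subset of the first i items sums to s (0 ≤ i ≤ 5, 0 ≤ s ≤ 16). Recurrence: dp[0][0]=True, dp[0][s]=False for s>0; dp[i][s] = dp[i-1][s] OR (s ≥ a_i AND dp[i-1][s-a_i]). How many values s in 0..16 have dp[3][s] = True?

6

i\s   0   1   2   3   4   5   6   7   8   9  10  11  12  13  14  15  16
  0   T   F   F   F   F   F   F   F   F   F   F   F   F   F   F   F   F
  1   T   F   F   T   F   F   F   F   F   F   F   F   F   F   F   F   F
  2   T   F   F   T   F   F   F   T   F   F   T   F   F   F   F   F   F
  3   T   F   F   T   F   F   T   T   F   F   T   F   F   T   F   F   F
  4   T   F   F   T   F   F   T   T   T   F   T   T   F   T   T   T   F
  5   T   F   F   T   F   F   T   T   T   F   T   T   F   T   T   T   T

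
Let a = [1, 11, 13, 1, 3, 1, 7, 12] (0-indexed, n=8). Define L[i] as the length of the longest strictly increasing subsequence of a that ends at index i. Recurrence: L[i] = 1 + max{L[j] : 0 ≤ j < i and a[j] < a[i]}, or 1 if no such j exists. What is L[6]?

3

   i    0    1    2    3    4    5    6    7
a[i]    1   11   13    1    3    1    7   12
L[i]    1    2    3    1    2    1    3    4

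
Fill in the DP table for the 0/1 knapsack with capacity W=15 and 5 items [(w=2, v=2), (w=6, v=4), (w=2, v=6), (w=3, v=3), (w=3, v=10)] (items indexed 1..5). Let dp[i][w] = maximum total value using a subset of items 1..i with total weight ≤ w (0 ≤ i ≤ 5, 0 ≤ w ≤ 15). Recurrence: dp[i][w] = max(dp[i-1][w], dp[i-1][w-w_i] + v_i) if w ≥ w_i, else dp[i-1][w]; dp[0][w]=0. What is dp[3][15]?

12

i\w   0   1   2   3   4   5   6   7   8   9  10  11  12  13  14  15
  0   0   0   0   0   0   0   0   0   0   0   0   0   0   0   0   0
  1   0   0   2   2   2   2   2   2   2   2   2   2   2   2   2   2
  2   0   0   2   2   2   2   4   4   6   6   6   6   6   6   6   6
  3   0   0   6   6   8   8   8   8  10  10  12  12  12  12  12  12
  4   0   0   6   6   8   9   9  11  11  11  12  13  13  15  15  15
  5   0   0   6  10  10  16  16  18  19  19  21  21  21  22  23  23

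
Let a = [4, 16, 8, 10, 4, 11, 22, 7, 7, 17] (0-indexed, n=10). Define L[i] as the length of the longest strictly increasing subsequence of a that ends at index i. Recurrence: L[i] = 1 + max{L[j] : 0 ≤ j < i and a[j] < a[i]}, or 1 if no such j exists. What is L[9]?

   i    0    1    2    3    4    5    6    7    8    9
a[i]    4   16    8   10    4   11   22    7    7   17
L[i]    1    2    2    3    1    4    5    2    2    5

5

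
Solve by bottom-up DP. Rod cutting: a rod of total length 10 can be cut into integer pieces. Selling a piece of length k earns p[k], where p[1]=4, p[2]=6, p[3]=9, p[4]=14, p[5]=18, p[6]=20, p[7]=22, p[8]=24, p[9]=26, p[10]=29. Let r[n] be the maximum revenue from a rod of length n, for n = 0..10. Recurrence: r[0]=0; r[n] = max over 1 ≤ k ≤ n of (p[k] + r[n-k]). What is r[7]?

   n    0    1    2    3    4    5    6    7    8    9   10
r[n]    0    4    8   12   16   20   24   28   32   36   40

28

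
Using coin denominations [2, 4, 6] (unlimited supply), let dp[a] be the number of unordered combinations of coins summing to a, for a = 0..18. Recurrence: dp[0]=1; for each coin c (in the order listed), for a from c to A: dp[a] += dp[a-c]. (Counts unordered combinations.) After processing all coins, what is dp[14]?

after  coin     0     1     2     3     4     5     6     7     8     9    10    11    12    13    14    15    16    17    18
          2     1     0     1     0     1     0     1     0     1     0     1     0     1     0     1     0     1     0     1
          4     1     0     1     0     2     0     2     0     3     0     3     0     4     0     4     0     5     0     5
          6     1     0     1     0     2     0     3     0     4     0     5     0     7     0     8     0    10     0    12

8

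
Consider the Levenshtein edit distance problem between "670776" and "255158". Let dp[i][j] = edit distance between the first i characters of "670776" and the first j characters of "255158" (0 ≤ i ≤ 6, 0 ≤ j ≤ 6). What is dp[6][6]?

6

   ''  2  5  5  1  5  8
''  0  1  2  3  4  5  6
 6  1  1  2  3  4  5  6
 7  2  2  2  3  4  5  6
 0  3  3  3  3  4  5  6
 7  4  4  4  4  4  5  6
 7  5  5  5  5  5  5  6
 6  6  6  6  6  6  6  6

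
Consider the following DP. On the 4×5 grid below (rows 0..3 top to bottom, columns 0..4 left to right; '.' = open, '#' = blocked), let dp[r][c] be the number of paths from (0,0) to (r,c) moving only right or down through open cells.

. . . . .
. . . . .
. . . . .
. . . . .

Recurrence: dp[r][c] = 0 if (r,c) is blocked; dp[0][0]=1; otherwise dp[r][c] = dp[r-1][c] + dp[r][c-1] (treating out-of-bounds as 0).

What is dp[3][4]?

35

r\c   0   1   2   3   4
  0   1   1   1   1   1
  1   1   2   3   4   5
  2   1   3   6  10  15
  3   1   4  10  20  35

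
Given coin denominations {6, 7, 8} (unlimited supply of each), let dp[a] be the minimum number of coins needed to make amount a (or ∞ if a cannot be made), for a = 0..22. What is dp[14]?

 a  0  1  2  3  4  5  6  7  8  9 10 11 12 13 14 15 16 17 18 19 20 21 22
dp  0  -  -  -  -  -  1  1  1  -  -  -  2  2  2  2  2  -  3  3  3  3  3
(- denotes ∞ / unreachable)

2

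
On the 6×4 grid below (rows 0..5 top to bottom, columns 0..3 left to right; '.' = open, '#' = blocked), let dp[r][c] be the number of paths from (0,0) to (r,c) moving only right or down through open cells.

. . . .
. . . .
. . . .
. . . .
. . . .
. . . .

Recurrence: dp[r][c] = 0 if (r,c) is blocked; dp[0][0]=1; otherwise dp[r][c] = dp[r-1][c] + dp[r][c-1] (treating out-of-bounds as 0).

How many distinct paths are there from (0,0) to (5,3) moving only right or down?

56

r\c   0   1   2   3
  0   1   1   1   1
  1   1   2   3   4
  2   1   3   6  10
  3   1   4  10  20
  4   1   5  15  35
  5   1   6  21  56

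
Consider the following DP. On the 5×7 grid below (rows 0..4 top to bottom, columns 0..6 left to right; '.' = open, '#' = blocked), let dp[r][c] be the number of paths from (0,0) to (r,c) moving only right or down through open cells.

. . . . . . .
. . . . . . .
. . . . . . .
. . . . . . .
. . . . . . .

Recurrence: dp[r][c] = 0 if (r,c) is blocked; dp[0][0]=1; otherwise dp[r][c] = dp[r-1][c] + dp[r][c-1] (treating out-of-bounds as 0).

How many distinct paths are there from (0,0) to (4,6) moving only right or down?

r\c   0   1   2   3   4   5   6
  0   1   1   1   1   1   1   1
  1   1   2   3   4   5   6   7
  2   1   3   6  10  15  21  28
  3   1   4  10  20  35  56  84
  4   1   5  15  35  70 126 210

210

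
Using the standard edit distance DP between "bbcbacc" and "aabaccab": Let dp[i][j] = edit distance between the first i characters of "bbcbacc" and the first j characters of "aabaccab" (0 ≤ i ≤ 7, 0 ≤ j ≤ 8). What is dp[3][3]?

   ''  a  a  b  a  c  c  a  b
''  0  1  2  3  4  5  6  7  8
 b  1  1  2  2  3  4  5  6  7
 b  2  2  2  2  3  4  5  6  6
 c  3  3  3  3  3  3  4  5  6
 b  4  4  4  3  4  4  4  5  5
 a  5  4  4  4  3  4  5  4  5
 c  6  5  5  5  4  3  4  5  5
 c  7  6  6  6  5  4  3  4  5

3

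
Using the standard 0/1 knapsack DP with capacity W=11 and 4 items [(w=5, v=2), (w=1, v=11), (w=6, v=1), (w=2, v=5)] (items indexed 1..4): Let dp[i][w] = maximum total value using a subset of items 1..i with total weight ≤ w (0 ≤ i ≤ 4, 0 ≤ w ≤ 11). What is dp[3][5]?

i\w   0   1   2   3   4   5   6   7   8   9  10  11
  0   0   0   0   0   0   0   0   0   0   0   0   0
  1   0   0   0   0   0   2   2   2   2   2   2   2
  2   0  11  11  11  11  11  13  13  13  13  13  13
  3   0  11  11  11  11  11  13  13  13  13  13  13
  4   0  11  11  16  16  16  16  16  18  18  18  18

11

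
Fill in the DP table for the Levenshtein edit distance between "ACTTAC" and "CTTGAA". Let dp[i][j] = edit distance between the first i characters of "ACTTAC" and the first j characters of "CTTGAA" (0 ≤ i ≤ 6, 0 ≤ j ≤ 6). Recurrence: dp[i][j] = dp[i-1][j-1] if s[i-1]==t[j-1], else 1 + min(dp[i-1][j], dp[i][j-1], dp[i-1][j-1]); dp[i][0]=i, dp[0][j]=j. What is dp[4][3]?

   ''  C  T  T  G  A  A
''  0  1  2  3  4  5  6
 A  1  1  2  3  4  4  5
 C  2  1  2  3  4  5  5
 T  3  2  1  2  3  4  5
 T  4  3  2  1  2  3  4
 A  5  4  3  2  2  2  3
 C  6  5  4  3  3  3  3

1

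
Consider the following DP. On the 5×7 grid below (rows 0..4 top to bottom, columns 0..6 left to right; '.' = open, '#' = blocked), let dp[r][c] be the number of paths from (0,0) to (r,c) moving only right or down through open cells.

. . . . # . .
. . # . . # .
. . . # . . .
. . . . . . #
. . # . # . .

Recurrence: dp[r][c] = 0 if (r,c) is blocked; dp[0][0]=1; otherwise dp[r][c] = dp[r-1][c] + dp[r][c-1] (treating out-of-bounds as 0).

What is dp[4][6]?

9

r\c   0   1   2   3   4   5   6
  0   1   1   1   1   0   0   0
  1   1   2   0   1   1   0   0
  2   1   3   3   0   1   1   1
  3   1   4   7   7   8   9   0
  4   1   5   0   7   0   9   9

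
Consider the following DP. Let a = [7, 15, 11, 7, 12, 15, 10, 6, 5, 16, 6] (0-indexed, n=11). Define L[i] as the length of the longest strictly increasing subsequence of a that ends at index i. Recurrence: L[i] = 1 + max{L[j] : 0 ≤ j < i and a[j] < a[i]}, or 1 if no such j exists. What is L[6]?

2

   i    0    1    2    3    4    5    6    7    8    9   10
a[i]    7   15   11    7   12   15   10    6    5   16    6
L[i]    1    2    2    1    3    4    2    1    1    5    2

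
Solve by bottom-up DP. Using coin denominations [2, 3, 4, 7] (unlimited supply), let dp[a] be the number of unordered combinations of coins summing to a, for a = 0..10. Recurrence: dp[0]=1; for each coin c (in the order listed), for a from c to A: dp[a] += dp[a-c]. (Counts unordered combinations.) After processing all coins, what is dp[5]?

after  coin     0     1     2     3     4     5     6     7     8     9    10
          2     1     0     1     0     1     0     1     0     1     0     1
          3     1     0     1     1     1     1     2     1     2     2     2
          4     1     0     1     1     2     1     3     2     4     3     5
          7     1     0     1     1     2     1     3     3     4     4     6

1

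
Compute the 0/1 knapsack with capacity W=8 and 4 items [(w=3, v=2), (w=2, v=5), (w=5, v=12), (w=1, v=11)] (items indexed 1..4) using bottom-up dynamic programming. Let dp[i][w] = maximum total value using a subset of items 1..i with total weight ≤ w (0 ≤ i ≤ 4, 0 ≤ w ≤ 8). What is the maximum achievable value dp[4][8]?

28

i\w   0   1   2   3   4   5   6   7   8
  0   0   0   0   0   0   0   0   0   0
  1   0   0   0   2   2   2   2   2   2
  2   0   0   5   5   5   7   7   7   7
  3   0   0   5   5   5  12  12  17  17
  4   0  11  11  16  16  16  23  23  28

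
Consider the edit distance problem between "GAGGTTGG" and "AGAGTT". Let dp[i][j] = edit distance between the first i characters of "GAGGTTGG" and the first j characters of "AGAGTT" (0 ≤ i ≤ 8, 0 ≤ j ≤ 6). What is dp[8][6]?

4

   ''  A  G  A  G  T  T
''  0  1  2  3  4  5  6
 G  1  1  1  2  3  4  5
 A  2  1  2  1  2  3  4
 G  3  2  1  2  1  2  3
 G  4  3  2  2  2  2  3
 T  5  4  3  3  3  2  2
 T  6  5  4  4  4  3  2
 G  7  6  5  5  4  4  3
 G  8  7  6  6  5  5  4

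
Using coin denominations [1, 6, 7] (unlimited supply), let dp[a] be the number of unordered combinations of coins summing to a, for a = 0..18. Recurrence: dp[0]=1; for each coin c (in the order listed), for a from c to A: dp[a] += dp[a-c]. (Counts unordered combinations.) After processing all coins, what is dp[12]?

4

after  coin     0     1     2     3     4     5     6     7     8     9    10    11    12    13    14    15    16    17    18
          1     1     1     1     1     1     1     1     1     1     1     1     1     1     1     1     1     1     1     1
          6     1     1     1     1     1     1     2     2     2     2     2     2     3     3     3     3     3     3     4
          7     1     1     1     1     1     1     2     3     3     3     3     3     4     5     6     6     6     6     7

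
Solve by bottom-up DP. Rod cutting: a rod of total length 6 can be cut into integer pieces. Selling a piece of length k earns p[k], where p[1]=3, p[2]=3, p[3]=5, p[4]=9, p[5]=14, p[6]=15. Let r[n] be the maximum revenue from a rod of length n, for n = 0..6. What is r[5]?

   n    0    1    2    3    4    5    6
r[n]    0    3    6    9   12   15   18

15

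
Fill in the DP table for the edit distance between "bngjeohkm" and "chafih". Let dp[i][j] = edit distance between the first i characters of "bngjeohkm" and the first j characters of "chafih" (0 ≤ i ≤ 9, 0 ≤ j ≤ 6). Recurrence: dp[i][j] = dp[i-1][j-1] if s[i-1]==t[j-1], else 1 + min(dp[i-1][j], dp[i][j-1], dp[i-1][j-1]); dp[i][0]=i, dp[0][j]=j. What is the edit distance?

8

   ''  c  h  a  f  i  h
''  0  1  2  3  4  5  6
 b  1  1  2  3  4  5  6
 n  2  2  2  3  4  5  6
 g  3  3  3  3  4  5  6
 j  4  4  4  4  4  5  6
 e  5  5  5  5  5  5  6
 o  6  6  6  6  6  6  6
 h  7  7  6  7  7  7  6
 k  8  8  7  7  8  8  7
 m  9  9  8  8  8  9  8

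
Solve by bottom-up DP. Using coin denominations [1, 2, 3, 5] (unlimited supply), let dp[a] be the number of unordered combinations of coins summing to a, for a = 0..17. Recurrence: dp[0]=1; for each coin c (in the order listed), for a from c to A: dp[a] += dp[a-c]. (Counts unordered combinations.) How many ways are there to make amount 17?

after  coin     0     1     2     3     4     5     6     7     8     9    10    11    12    13    14    15    16    17
          1     1     1     1     1     1     1     1     1     1     1     1     1     1     1     1     1     1     1
          2     1     1     2     2     3     3     4     4     5     5     6     6     7     7     8     8     9     9
          3     1     1     2     3     4     5     7     8    10    12    14    16    19    21    24    27    30    33
          5     1     1     2     3     4     6     8    10    13    16    20    24    29    34    40    47    54    62

62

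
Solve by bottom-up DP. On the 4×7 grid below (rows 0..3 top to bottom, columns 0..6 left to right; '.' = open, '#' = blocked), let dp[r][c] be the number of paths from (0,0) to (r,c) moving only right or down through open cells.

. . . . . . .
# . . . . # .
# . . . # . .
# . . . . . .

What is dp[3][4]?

10

r\c   0   1   2   3   4   5   6
  0   1   1   1   1   1   1   1
  1   0   1   2   3   4   0   1
  2   0   1   3   6   0   0   1
  3   0   1   4  10  10  10  11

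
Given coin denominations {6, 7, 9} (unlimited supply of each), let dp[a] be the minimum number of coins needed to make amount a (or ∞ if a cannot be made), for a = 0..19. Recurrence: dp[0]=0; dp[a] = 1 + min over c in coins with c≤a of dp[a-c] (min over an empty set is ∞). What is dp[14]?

2

 a  0  1  2  3  4  5  6  7  8  9 10 11 12 13 14 15 16 17 18 19
dp  0  -  -  -  -  -  1  1  -  1  -  -  2  2  2  2  2  -  2  3
(- denotes ∞ / unreachable)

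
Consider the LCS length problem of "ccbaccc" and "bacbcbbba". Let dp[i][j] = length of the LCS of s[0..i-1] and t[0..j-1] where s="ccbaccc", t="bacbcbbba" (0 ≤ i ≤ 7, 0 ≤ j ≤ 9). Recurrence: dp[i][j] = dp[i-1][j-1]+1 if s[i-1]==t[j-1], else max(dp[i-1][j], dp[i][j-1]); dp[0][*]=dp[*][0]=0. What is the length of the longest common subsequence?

   ''  b  a  c  b  c  b  b  b  a
''  0  0  0  0  0  0  0  0  0  0
 c  0  0  0  1  1  1  1  1  1  1
 c  0  0  0  1  1  2  2  2  2  2
 b  0  1  1  1  2  2  3  3  3  3
 a  0  1  2  2  2  2  3  3  3  4
 c  0  1  2  3  3  3  3  3  3  4
 c  0  1  2  3  3  4  4  4  4  4
 c  0  1  2  3  3  4  4  4  4  4

4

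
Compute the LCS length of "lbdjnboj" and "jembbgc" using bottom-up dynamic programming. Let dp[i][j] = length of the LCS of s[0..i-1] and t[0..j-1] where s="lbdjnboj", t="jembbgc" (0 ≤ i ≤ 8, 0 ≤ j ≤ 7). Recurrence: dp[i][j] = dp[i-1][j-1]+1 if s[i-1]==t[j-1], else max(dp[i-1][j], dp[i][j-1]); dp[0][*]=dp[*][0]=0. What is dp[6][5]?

2

   ''  j  e  m  b  b  g  c
''  0  0  0  0  0  0  0  0
 l  0  0  0  0  0  0  0  0
 b  0  0  0  0  1  1  1  1
 d  0  0  0  0  1  1  1  1
 j  0  1  1  1  1  1  1  1
 n  0  1  1  1  1  1  1  1
 b  0  1  1  1  2  2  2  2
 o  0  1  1  1  2  2  2  2
 j  0  1  1  1  2  2  2  2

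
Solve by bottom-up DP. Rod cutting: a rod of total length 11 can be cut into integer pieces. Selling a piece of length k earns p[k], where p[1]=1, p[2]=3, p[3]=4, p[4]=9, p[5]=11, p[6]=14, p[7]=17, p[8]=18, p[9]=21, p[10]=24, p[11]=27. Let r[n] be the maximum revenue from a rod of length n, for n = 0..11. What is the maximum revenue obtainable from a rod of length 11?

   n    0    1    2    3    4    5    6    7    8    9   10   11
r[n]    0    1    3    4    9   11   14   17   18   21   24   27

27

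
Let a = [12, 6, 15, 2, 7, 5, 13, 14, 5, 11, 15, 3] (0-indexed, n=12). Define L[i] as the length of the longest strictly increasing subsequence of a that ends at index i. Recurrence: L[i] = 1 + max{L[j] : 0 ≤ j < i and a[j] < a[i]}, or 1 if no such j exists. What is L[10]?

   i    0    1    2    3    4    5    6    7    8    9   10   11
a[i]   12    6   15    2    7    5   13   14    5   11   15    3
L[i]    1    1    2    1    2    2    3    4    2    3    5    2

5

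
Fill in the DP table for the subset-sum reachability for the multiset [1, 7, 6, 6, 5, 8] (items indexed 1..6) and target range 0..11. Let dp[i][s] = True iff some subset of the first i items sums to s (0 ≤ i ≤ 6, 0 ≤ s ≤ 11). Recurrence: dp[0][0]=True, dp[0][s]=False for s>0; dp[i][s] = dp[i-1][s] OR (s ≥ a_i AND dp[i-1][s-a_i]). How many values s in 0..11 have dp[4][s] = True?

5

i\s   0   1   2   3   4   5   6   7   8   9  10  11
  0   T   F   F   F   F   F   F   F   F   F   F   F
  1   T   T   F   F   F   F   F   F   F   F   F   F
  2   T   T   F   F   F   F   F   T   T   F   F   F
  3   T   T   F   F   F   F   T   T   T   F   F   F
  4   T   T   F   F   F   F   T   T   T   F   F   F
  5   T   T   F   F   F   T   T   T   T   F   F   T
  6   T   T   F   F   F   T   T   T   T   T   F   T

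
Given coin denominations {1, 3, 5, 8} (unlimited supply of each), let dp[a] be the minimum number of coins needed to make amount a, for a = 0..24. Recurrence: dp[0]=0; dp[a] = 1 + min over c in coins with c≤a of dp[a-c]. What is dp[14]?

3

 a  0  1  2  3  4  5  6  7  8  9 10 11 12 13 14 15 16 17 18 19 20 21 22 23 24
dp  0  1  2  1  2  1  2  3  1  2  2  2  3  2  3  3  2  3  3  3  4  3  4  4  3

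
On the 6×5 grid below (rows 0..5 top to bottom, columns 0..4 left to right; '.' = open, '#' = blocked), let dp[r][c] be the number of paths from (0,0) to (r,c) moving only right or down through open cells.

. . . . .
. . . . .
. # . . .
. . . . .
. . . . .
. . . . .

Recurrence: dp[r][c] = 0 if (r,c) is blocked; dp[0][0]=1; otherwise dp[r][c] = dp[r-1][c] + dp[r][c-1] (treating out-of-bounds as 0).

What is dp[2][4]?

12

r\c   0   1   2   3   4
  0   1   1   1   1   1
  1   1   2   3   4   5
  2   1   0   3   7  12
  3   1   1   4  11  23
  4   1   2   6  17  40
  5   1   3   9  26  66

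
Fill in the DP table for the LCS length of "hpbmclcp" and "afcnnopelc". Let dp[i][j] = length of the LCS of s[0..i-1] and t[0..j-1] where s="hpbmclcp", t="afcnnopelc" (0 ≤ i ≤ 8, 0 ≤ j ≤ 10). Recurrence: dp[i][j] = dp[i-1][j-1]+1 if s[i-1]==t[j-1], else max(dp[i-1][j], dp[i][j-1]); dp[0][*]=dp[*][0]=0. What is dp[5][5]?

   ''  a  f  c  n  n  o  p  e  l  c
''  0  0  0  0  0  0  0  0  0  0  0
 h  0  0  0  0  0  0  0  0  0  0  0
 p  0  0  0  0  0  0  0  1  1  1  1
 b  0  0  0  0  0  0  0  1  1  1  1
 m  0  0  0  0  0  0  0  1  1  1  1
 c  0  0  0  1  1  1  1  1  1  1  2
 l  0  0  0  1  1  1  1  1  1  2  2
 c  0  0  0  1  1  1  1  1  1  2  3
 p  0  0  0  1  1  1  1  2  2  2  3

1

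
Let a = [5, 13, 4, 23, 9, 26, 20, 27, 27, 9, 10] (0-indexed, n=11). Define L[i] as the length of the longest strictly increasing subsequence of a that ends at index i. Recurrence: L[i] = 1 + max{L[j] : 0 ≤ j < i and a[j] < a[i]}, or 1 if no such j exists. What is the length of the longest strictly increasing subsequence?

5

   i    0    1    2    3    4    5    6    7    8    9   10
a[i]    5   13    4   23    9   26   20   27   27    9   10
L[i]    1    2    1    3    2    4    3    5    5    2    3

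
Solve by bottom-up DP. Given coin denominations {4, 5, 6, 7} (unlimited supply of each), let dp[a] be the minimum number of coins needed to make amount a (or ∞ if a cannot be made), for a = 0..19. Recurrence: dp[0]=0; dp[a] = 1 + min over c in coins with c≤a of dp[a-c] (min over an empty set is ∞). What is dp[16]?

3

 a  0  1  2  3  4  5  6  7  8  9 10 11 12 13 14 15 16 17 18 19
dp  0  -  -  -  1  1  1  1  2  2  2  2  2  2  2  3  3  3  3  3
(- denotes ∞ / unreachable)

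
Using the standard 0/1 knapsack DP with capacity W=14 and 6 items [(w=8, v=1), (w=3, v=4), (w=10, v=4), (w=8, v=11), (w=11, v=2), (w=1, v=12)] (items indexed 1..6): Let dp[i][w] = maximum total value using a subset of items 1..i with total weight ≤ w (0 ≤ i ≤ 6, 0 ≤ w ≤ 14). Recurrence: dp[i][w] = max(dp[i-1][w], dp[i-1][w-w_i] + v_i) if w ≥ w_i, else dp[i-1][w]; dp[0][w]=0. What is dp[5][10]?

i\w   0   1   2   3   4   5   6   7   8   9  10  11  12  13  14
  0   0   0   0   0   0   0   0   0   0   0   0   0   0   0   0
  1   0   0   0   0   0   0   0   0   1   1   1   1   1   1   1
  2   0   0   0   4   4   4   4   4   4   4   4   5   5   5   5
  3   0   0   0   4   4   4   4   4   4   4   4   5   5   8   8
  4   0   0   0   4   4   4   4   4  11  11  11  15  15  15  15
  5   0   0   0   4   4   4   4   4  11  11  11  15  15  15  15
  6   0  12  12  12  16  16  16  16  16  23  23  23  27  27  27

11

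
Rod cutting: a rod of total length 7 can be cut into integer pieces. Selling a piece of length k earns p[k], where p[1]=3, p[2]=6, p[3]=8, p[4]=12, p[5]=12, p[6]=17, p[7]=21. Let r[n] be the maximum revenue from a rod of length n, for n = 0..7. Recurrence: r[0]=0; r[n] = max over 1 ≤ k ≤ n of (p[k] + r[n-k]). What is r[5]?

   n    0    1    2    3    4    5    6    7
r[n]    0    3    6    9   12   15   18   21

15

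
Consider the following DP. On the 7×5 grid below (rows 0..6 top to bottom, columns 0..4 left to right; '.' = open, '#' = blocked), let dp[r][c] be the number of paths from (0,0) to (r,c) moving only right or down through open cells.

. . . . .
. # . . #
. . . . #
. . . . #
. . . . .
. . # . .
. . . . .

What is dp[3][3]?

8

r\c   0   1   2   3   4
  0   1   1   1   1   1
  1   1   0   1   2   0
  2   1   1   2   4   0
  3   1   2   4   8   0
  4   1   3   7  15  15
  5   1   4   0  15  30
  6   1   5   5  20  50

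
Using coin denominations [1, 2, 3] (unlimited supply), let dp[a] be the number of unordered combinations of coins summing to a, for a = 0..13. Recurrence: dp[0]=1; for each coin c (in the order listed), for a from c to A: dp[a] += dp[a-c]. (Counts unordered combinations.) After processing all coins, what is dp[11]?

16

after  coin     0     1     2     3     4     5     6     7     8     9    10    11    12    13
          1     1     1     1     1     1     1     1     1     1     1     1     1     1     1
          2     1     1     2     2     3     3     4     4     5     5     6     6     7     7
          3     1     1     2     3     4     5     7     8    10    12    14    16    19    21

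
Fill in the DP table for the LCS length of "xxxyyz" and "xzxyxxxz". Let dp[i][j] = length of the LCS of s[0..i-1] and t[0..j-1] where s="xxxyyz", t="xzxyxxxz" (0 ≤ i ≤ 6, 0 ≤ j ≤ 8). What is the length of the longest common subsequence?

4

   ''  x  z  x  y  x  x  x  z
''  0  0  0  0  0  0  0  0  0
 x  0  1  1  1  1  1  1  1  1
 x  0  1  1  2  2  2  2  2  2
 x  0  1  1  2  2  3  3  3  3
 y  0  1  1  2  3  3  3  3  3
 y  0  1  1  2  3  3  3  3  3
 z  0  1  2  2  3  3  3  3  4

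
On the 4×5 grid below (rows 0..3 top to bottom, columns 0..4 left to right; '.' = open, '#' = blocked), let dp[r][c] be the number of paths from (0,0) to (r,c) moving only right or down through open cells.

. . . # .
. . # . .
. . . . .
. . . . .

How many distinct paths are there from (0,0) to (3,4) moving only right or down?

13

r\c   0   1   2   3   4
  0   1   1   1   0   0
  1   1   2   0   0   0
  2   1   3   3   3   3
  3   1   4   7  10  13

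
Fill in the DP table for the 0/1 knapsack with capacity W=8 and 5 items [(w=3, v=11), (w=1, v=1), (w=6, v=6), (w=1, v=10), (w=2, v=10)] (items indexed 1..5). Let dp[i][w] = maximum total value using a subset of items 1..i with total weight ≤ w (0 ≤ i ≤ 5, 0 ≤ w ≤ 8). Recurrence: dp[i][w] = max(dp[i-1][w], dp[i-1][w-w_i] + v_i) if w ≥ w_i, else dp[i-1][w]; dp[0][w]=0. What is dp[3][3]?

i\w   0   1   2   3   4   5   6   7   8
  0   0   0   0   0   0   0   0   0   0
  1   0   0   0  11  11  11  11  11  11
  2   0   1   1  11  12  12  12  12  12
  3   0   1   1  11  12  12  12  12  12
  4   0  10  11  11  21  22  22  22  22
  5   0  10  11  20  21  22  31  32  32

11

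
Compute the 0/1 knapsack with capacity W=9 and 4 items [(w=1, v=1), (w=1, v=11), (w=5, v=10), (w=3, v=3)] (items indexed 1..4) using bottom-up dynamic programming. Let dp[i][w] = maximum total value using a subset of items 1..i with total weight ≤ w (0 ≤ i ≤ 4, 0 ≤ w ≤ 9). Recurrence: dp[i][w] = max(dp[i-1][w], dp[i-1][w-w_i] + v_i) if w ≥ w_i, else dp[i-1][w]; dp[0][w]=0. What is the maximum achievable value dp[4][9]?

24

i\w   0   1   2   3   4   5   6   7   8   9
  0   0   0   0   0   0   0   0   0   0   0
  1   0   1   1   1   1   1   1   1   1   1
  2   0  11  12  12  12  12  12  12  12  12
  3   0  11  12  12  12  12  21  22  22  22
  4   0  11  12  12  14  15  21  22  22  24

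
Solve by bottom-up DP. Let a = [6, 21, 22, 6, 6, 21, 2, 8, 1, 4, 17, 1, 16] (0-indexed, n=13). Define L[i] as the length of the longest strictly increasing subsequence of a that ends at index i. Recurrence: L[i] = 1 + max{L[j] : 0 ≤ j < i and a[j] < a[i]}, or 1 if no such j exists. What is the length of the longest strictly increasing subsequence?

3

   i    0    1    2    3    4    5    6    7    8    9   10   11   12
a[i]    6   21   22    6    6   21    2    8    1    4   17    1   16
L[i]    1    2    3    1    1    2    1    2    1    2    3    1    3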